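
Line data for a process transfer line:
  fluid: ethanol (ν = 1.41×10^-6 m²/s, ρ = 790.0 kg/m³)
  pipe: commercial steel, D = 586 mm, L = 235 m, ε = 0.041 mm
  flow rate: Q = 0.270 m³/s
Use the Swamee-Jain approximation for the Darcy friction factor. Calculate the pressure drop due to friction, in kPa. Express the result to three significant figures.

Δp ≈ 2.29 kPa

V = 4Q/(πD²) = 4·0.270/(π·0.586²) = 1.001 m/s
Re = VD/ν = 1.001·0.586/1.41×10^-6 = 4.16×10^5 → turbulent
ε/D = 0.041/586 = 7.00×10^-5
Swamee-Jain: f = 0.01445
h_f = f(L/D)V²/(2g) = 0.01445·(235/0.586)·1.001²/(2·9.81) = 0.2960 m
Δp = ρg·h_f = 790.0·9.81·0.2960 = 2.294 kPa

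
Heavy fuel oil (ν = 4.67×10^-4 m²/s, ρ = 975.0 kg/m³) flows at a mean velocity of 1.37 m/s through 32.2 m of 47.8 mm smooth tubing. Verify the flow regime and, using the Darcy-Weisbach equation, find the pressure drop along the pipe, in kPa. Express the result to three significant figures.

Δp ≈ 281 kPa

Re = VD/ν = 1.37·0.04780/4.67×10^-4 = 140 → laminar (Re < 2300)
f = 64/Re = 0.4564
h_f = f(L/D)V²/(2g) = 0.4564·(32.2/0.04780)·1.37²/(2·9.81) = 29.41 m
Δp = ρg·h_f = 975.0·9.81·29.41 = 281.3 kPa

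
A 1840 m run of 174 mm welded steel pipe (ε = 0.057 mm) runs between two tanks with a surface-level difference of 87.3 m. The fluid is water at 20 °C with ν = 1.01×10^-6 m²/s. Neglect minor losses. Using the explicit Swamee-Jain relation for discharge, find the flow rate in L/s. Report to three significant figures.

Q ≈ 74.7 L/s

Swamee-Jain (Type II): Q = -0.965·√(gD⁵h_f/L)·ln[ε/(3.7D) + √(3.17ν²L/(gD³h_f))]
√(gD⁵h_f/L) = √(9.81·0.174⁵·87.3/1840) = 0.008616
ε/(3.7D) = 8.85×10^-5; √(3.17ν²L/(gD³h_f)) = 3.63×10^-5
Q = -0.965·0.008616·ln(1.249×10^-4) = 0.07473 m³/s
Check: V = 3.14 m/s, Re = 5.41×10^5, f = 0.01650, h_f = 87.9 m ≈ 87.3 m ✓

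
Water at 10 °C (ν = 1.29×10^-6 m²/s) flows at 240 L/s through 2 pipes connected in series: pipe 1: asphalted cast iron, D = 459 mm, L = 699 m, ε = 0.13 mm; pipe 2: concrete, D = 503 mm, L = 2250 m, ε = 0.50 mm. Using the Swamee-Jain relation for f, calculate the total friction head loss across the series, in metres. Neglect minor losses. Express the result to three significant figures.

Pipe 1: V = 1.450 m/s, Re = 5.16×10^5, ε/D = 2.83×10^-4, f = 0.01620, h_1 = f(L/D)V²/2g = 2.646 m
Pipe 2: V = 1.208 m/s, Re = 4.71×10^5, ε/D = 9.94×10^-4, f = 0.02037, h_2 = f(L/D)V²/2g = 6.773 m
Series → Q common, losses add: H = Σh = 9.419 m

H ≈ 9.42 m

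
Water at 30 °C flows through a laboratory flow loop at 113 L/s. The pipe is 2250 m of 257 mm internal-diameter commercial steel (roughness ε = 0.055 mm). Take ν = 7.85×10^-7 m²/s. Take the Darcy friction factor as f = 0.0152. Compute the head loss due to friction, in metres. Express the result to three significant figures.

V = 4Q/(πD²) = 4·0.113/(π·0.257²) = 2.178 m/s
h_f = f(L/D)V²/(2g) = 0.01520·(2250/0.257)·2.178²/(2·9.81) = 32.18 m

h_f ≈ 32.2 m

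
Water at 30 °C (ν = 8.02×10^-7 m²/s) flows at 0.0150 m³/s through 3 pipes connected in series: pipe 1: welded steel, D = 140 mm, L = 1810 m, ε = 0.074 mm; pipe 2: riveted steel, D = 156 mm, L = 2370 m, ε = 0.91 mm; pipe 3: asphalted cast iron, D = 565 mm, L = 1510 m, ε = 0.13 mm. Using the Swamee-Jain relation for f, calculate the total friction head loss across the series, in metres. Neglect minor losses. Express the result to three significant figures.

Pipe 1: V = 0.9744 m/s, Re = 1.70×10^5, ε/D = 5.29×10^-4, f = 0.01937, h_1 = f(L/D)V²/2g = 12.12 m
Pipe 2: V = 0.7848 m/s, Re = 1.53×10^5, ε/D = 0.00583, f = 0.03260, h_2 = f(L/D)V²/2g = 15.55 m
Pipe 3: V = 0.05983 m/s, Re = 4.21×10^4, ε/D = 2.30×10^-4, f = 0.02241, h_3 = f(L/D)V²/2g = 0.01093 m
Series → Q common, losses add: H = Σh = 27.67 m

H ≈ 27.7 m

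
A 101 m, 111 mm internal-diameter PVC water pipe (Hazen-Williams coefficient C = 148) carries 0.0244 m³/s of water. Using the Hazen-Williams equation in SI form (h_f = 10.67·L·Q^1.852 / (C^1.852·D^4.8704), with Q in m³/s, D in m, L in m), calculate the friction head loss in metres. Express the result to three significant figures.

h_f = 10.67·101·0.0244^1.852 / (148^1.852·0.111^4.8704) = 4.745 m

h_f ≈ 4.75 m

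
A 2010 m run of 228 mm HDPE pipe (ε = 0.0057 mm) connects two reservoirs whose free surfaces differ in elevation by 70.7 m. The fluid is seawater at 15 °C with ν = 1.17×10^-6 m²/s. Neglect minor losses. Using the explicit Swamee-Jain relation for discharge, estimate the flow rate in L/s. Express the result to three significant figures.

Swamee-Jain (Type II): Q = -0.965·√(gD⁵h_f/L)·ln[ε/(3.7D) + √(3.17ν²L/(gD³h_f))]
√(gD⁵h_f/L) = √(9.81·0.228⁵·70.7/2010) = 0.01458
ε/(3.7D) = 6.76×10^-6; √(3.17ν²L/(gD³h_f)) = 3.26×10^-5
Q = -0.965·0.01458·ln(3.933×10^-5) = 0.1427 m³/s
Check: V = 3.50 m/s, Re = 6.81×10^5, f = 0.01286, h_f = 70.6 m ≈ 70.7 m ✓

Q ≈ 143 L/s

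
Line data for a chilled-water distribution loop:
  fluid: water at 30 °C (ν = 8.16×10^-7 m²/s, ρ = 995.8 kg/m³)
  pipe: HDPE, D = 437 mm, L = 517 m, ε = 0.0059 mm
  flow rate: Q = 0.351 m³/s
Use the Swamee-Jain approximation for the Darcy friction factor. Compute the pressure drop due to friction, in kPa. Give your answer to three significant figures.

Δp ≈ 37.3 kPa

V = 4Q/(πD²) = 4·0.351/(π·0.437²) = 2.340 m/s
Re = VD/ν = 2.340·0.437/8.16×10^-7 = 1.25×10^6 → turbulent
ε/D = 0.0059/437 = 1.35×10^-5
Swamee-Jain: f = 0.01155
h_f = f(L/D)V²/(2g) = 0.01155·(517/0.437)·2.340²/(2·9.81) = 3.815 m
Δp = ρg·h_f = 995.8·9.81·3.815 = 37.27 kPa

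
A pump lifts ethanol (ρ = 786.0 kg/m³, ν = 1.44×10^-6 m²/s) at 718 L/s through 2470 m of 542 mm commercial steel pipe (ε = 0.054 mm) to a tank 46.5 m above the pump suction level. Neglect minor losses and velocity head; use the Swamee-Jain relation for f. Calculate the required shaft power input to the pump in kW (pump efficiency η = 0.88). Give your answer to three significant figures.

V = 4Q/(πD²) = 3.112 m/s; Re = 1.17×10^6; ε/D = 9.96×10^-5; f = 0.01333
h_f = f(L/D)V²/2g = 29.99 m
Total head H = z + h_f = 46.5 + 29.99 = 76.49 m
P_hyd = ρgQH = 786.0·9.81·0.718·76.49 = 423.5 kW
P_shaft = P_hyd/η = 423.5/0.88 = 481.2 kW

P_shaft ≈ 481 kW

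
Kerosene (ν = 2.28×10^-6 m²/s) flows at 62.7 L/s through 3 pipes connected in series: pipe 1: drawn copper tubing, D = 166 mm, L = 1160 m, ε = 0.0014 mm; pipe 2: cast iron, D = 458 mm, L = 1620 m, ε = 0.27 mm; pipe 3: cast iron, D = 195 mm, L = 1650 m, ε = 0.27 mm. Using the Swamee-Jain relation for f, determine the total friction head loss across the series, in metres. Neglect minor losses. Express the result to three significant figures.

Pipe 1: V = 2.897 m/s, Re = 2.11×10^5, ε/D = 8.43×10^-6, f = 0.01545, h_1 = f(L/D)V²/2g = 46.19 m
Pipe 2: V = 0.3806 m/s, Re = 7.64×10^4, ε/D = 5.90×10^-4, f = 0.02152, h_2 = f(L/D)V²/2g = 0.5619 m
Pipe 3: V = 2.099 m/s, Re = 1.80×10^5, ε/D = 0.00138, f = 0.02272, h_3 = f(L/D)V²/2g = 43.18 m
Series → Q common, losses add: H = Σh = 89.94 m

H ≈ 89.9 m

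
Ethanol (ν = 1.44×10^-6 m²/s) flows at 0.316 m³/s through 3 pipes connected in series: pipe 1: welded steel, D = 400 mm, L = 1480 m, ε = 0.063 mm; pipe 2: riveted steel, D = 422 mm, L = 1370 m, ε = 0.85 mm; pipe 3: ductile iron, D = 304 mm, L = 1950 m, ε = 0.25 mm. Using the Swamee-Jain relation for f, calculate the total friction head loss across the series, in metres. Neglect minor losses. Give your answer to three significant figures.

H ≈ 157 m

Pipe 1: V = 2.515 m/s, Re = 6.99×10^5, ε/D = 1.58×10^-4, f = 0.01466, h_1 = f(L/D)V²/2g = 17.48 m
Pipe 2: V = 2.259 m/s, Re = 6.62×10^5, ε/D = 0.00201, f = 0.02384, h_2 = f(L/D)V²/2g = 20.13 m
Pipe 3: V = 4.354 m/s, Re = 9.19×10^5, ε/D = 8.22×10^-4, f = 0.01921, h_3 = f(L/D)V²/2g = 119.0 m
Series → Q common, losses add: H = Σh = 156.7 m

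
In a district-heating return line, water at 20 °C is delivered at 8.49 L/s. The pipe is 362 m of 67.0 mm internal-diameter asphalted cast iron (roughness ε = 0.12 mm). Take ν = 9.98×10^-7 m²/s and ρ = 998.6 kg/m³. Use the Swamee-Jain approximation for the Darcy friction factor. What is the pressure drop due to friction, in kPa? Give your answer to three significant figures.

V = 4Q/(πD²) = 4·0.00849/(π·0.0670²) = 2.408 m/s
Re = VD/ν = 2.408·0.0670/9.98×10^-7 = 1.62×10^5 → turbulent
ε/D = 0.12/67.0 = 0.00179
Swamee-Jain: f = 0.02410
h_f = f(L/D)V²/(2g) = 0.02410·(362/0.0670)·2.408²/(2·9.81) = 38.49 m
Δp = ρg·h_f = 998.6·9.81·38.49 = 377.1 kPa

Δp ≈ 377 kPa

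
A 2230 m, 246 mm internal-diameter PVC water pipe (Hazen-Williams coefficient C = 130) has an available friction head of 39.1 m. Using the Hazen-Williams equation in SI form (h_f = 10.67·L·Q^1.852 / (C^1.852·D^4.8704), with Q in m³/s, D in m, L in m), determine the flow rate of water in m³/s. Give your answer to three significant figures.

Q ≈ 0.102 m³/s

Rearranging: Q = [h_f·C^1.852·D^4.8704 / (10.67·L)]^(1/1.852)
Q = [39.1·130^1.852·0.246^4.8704 / (10.67·2230)]^0.540 = 0.1021 m³/s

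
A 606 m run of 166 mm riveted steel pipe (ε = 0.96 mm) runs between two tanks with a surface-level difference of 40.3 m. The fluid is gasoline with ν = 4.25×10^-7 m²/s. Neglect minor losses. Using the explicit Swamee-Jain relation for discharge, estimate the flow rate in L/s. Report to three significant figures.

Swamee-Jain (Type II): Q = -0.965·√(gD⁵h_f/L)·ln[ε/(3.7D) + √(3.17ν²L/(gD³h_f))]
√(gD⁵h_f/L) = √(9.81·0.166⁵·40.3/606) = 0.009068
ε/(3.7D) = 0.00156; √(3.17ν²L/(gD³h_f)) = 1.39×10^-5
Q = -0.965·0.009068·ln(0.001577) = 0.05646 m³/s
Check: V = 2.61 m/s, Re = 1.02×10^6, f = 0.03189, h_f = 40.4 m ≈ 40.3 m ✓

Q ≈ 56.5 L/s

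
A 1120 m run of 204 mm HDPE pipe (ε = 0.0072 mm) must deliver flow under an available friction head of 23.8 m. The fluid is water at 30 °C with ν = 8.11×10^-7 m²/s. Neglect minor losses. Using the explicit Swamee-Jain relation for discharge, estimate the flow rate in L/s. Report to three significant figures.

Swamee-Jain (Type II): Q = -0.965·√(gD⁵h_f/L)·ln[ε/(3.7D) + √(3.17ν²L/(gD³h_f))]
√(gD⁵h_f/L) = √(9.81·0.204⁵·23.8/1120) = 0.008582
ε/(3.7D) = 9.54×10^-6; √(3.17ν²L/(gD³h_f)) = 3.43×10^-5
Q = -0.965·0.008582·ln(4.386×10^-5) = 0.08310 m³/s
Check: V = 2.54 m/s, Re = 6.40×10^5, f = 0.01315, h_f = 23.8 m ≈ 23.8 m ✓

Q ≈ 83.1 L/s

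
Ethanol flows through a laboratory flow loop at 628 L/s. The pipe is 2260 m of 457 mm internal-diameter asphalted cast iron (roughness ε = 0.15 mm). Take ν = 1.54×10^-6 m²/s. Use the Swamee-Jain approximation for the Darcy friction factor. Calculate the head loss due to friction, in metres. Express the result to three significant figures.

h_f ≈ 58.8 m

V = 4Q/(πD²) = 4·0.628/(π·0.457²) = 3.829 m/s
Re = VD/ν = 3.829·0.457/1.54×10^-6 = 1.14×10^6 → turbulent
ε/D = 0.15/457 = 3.28×10^-4
Swamee-Jain: f = 0.01592
h_f = f(L/D)V²/(2g) = 0.01592·(2260/0.457)·3.829²/(2·9.81) = 58.83 m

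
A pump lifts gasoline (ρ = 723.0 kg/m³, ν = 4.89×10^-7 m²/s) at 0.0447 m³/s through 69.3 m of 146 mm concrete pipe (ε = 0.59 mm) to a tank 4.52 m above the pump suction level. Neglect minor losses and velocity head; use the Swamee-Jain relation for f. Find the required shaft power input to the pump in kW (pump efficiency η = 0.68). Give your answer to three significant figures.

V = 4Q/(πD²) = 2.670 m/s; Re = 7.97×10^5; ε/D = 0.00404; f = 0.02871
h_f = f(L/D)V²/2g = 4.952 m
Total head H = z + h_f = 4.52 + 4.952 = 9.472 m
P_hyd = ρgQH = 723.0·9.81·0.0447·9.472 = 3.003 kW
P_shaft = P_hyd/η = 3.003/0.68 = 4.416 kW

P_shaft ≈ 4.42 kW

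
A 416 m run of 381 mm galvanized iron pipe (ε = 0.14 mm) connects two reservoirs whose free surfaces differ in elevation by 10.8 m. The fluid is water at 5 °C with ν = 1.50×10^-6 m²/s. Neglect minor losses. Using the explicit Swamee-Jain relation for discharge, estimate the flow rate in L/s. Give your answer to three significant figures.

Swamee-Jain (Type II): Q = -0.965·√(gD⁵h_f/L)·ln[ε/(3.7D) + √(3.17ν²L/(gD³h_f))]
√(gD⁵h_f/L) = √(9.81·0.381⁵·10.8/416) = 0.04522
ε/(3.7D) = 9.93×10^-5; √(3.17ν²L/(gD³h_f)) = 2.25×10^-5
Q = -0.965·0.04522·ln(1.218×10^-4) = 0.3933 m³/s
Check: V = 3.45 m/s, Re = 8.76×10^5, f = 0.01641, h_f = 10.9 m ≈ 10.8 m ✓

Q ≈ 393 L/s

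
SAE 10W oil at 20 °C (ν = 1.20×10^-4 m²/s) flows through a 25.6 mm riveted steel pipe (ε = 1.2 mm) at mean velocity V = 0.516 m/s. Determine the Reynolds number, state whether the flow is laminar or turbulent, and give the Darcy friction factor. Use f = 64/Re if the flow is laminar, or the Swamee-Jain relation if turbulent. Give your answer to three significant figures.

Re ≈ 110; laminar; f = 64/Re ≈ 0.581

Re = VD/ν = 0.5160·0.0256/1.20×10^-4 = 110
Re < 2300 → laminar → f = 64/Re = 0.5814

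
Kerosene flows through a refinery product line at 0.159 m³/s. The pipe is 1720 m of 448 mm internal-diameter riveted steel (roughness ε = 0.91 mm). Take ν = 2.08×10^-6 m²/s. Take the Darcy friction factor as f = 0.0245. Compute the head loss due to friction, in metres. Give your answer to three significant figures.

V = 4Q/(πD²) = 4·0.159/(π·0.448²) = 1.009 m/s
h_f = f(L/D)V²/(2g) = 0.02450·(1720/0.448)·1.009²/(2·9.81) = 4.878 m

h_f ≈ 4.88 m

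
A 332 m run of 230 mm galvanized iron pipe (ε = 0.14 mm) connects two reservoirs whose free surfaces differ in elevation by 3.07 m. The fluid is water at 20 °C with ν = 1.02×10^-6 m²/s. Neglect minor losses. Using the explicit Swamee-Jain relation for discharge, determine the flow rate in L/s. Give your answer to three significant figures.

Swamee-Jain (Type II): Q = -0.965·√(gD⁵h_f/L)·ln[ε/(3.7D) + √(3.17ν²L/(gD³h_f))]
√(gD⁵h_f/L) = √(9.81·0.230⁵·3.07/332) = 0.007641
ε/(3.7D) = 1.65×10^-4; √(3.17ν²L/(gD³h_f)) = 5.47×10^-5
Q = -0.965·0.007641·ln(2.192×10^-4) = 0.06213 m³/s
Check: V = 1.50 m/s, Re = 3.37×10^5, f = 0.01879, h_f = 3.09 m ≈ 3.07 m ✓

Q ≈ 62.1 L/s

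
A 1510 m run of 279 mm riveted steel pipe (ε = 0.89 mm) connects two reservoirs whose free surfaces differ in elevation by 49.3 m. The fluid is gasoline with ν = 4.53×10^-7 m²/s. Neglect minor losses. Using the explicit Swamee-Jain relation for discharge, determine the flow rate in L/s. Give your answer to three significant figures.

Q ≈ 158 L/s

Swamee-Jain (Type II): Q = -0.965·√(gD⁵h_f/L)·ln[ε/(3.7D) + √(3.17ν²L/(gD³h_f))]
√(gD⁵h_f/L) = √(9.81·0.279⁵·49.3/1510) = 0.02327
ε/(3.7D) = 8.62×10^-4; √(3.17ν²L/(gD³h_f)) = 9.67×10^-6
Q = -0.965·0.02327·ln(8.718×10^-4) = 0.1582 m³/s
Check: V = 2.59 m/s, Re = 1.59×10^6, f = 0.02675, h_f = 49.4 m ≈ 49.3 m ✓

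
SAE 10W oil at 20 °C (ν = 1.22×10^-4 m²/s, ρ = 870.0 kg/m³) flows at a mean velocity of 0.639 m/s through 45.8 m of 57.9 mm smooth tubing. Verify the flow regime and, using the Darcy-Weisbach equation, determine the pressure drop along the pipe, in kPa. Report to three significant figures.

Δp ≈ 29.7 kPa

Re = VD/ν = 0.639·0.05790/1.22×10^-4 = 303 → laminar (Re < 2300)
f = 64/Re = 0.2110
h_f = f(L/D)V²/(2g) = 0.2110·(45.8/0.05790)·0.639²/(2·9.81) = 3.474 m
Δp = ρg·h_f = 870.0·9.81·3.474 = 29.65 kPa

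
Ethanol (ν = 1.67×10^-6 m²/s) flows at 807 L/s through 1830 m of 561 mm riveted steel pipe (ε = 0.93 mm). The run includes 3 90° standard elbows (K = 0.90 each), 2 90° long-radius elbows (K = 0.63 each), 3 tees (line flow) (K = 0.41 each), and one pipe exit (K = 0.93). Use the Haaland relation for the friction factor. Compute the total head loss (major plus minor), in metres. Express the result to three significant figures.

H_L ≈ 43.2 m

V = 4Q/(πD²) = 3.265 m/s; V²/2g = 0.5433 m
Re = 1.10×10^6, ε/D = 0.00166 → f = 0.02251 (Haaland)
Major: h_f = f(L/D)·V²/2g = 0.02251·3262·0.5433 = 39.89 m
Minor: ΣK = 6.12; h_m = ΣK·V²/2g = 3.325 m
Total H_L = 39.89 + 3.325 = 43.21 m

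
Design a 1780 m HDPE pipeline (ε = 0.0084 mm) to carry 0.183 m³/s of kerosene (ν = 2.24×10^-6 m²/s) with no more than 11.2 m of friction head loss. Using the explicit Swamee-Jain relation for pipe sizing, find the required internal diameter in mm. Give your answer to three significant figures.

D ≈ 370 mm

Swamee-Jain (Type III): D = 0.66·[ε^1.25·(LQ²/(gh_f))^4.75 + ν·Q^9.4·(L/(gh_f))^5.2]^0.04
LQ²/(gh_f) = 0.5425; L/(gh_f) = 16.20
Term 1 = ε^1.25·(…)^4.75 = 2.48×10^-8; Term 2 = ν·Q^9.4·(…)^5.2 = 5.09×10^-7
D = 0.66·(2.48×10^-8 + 5.09×10^-7)^0.04 = 0.3704 m = 370 mm
Check: V = 1.70 m/s, Re = 2.81×10^5, f = 0.01481, h_f = 10.5 m ≈ 11.2 m ✓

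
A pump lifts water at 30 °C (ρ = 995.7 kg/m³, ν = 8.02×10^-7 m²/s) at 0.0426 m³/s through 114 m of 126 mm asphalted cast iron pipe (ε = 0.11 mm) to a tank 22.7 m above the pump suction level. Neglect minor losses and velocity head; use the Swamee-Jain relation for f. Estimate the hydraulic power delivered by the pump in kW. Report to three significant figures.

V = 4Q/(πD²) = 3.416 m/s; Re = 5.37×10^5; ε/D = 8.73×10^-4; f = 0.01974
h_f = f(L/D)V²/2g = 10.62 m
Total head H = z + h_f = 22.7 + 10.62 = 33.32 m
P_hyd = ρgQH = 995.7·9.81·0.0426·33.32 = 13.87 kW

P_hyd ≈ 13.9 kW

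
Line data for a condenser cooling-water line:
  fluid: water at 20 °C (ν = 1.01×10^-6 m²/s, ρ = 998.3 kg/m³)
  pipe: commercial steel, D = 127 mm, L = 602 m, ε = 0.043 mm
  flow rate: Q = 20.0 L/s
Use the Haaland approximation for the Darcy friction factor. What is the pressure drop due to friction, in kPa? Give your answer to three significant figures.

Δp ≈ 105 kPa

V = 4Q/(πD²) = 4·0.0200/(π·0.127²) = 1.579 m/s
Re = VD/ν = 1.579·0.127/1.01×10^-6 = 1.99×10^5 → turbulent
ε/D = 0.043/127 = 3.39×10^-4
Haaland: f = 0.01775
h_f = f(L/D)V²/(2g) = 0.01775·(602/0.127)·1.579²/(2·9.81) = 10.69 m
Δp = ρg·h_f = 998.3·9.81·10.69 = 104.7 kPa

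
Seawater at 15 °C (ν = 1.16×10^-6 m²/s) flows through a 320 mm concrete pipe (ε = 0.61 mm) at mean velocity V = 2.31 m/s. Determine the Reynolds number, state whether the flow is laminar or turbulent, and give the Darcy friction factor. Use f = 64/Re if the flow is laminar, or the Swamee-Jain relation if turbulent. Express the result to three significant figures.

Re = VD/ν = 2.310·0.320/1.16×10^-6 = 6.37×10^5
Re > 4000 → turbulent; ε/D = 0.00191
Swamee-Jain: f = 0.02352

Re ≈ 6.37×10^5; turbulent; f ≈ 0.0235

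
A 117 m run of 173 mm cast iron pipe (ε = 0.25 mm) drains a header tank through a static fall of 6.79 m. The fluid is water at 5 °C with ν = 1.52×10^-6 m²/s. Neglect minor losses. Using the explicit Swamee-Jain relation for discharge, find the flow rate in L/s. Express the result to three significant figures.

Swamee-Jain (Type II): Q = -0.965·√(gD⁵h_f/L)·ln[ε/(3.7D) + √(3.17ν²L/(gD³h_f))]
√(gD⁵h_f/L) = √(9.81·0.173⁵·6.79/117) = 0.009393
ε/(3.7D) = 3.91×10^-4; √(3.17ν²L/(gD³h_f)) = 4.98×10^-5
Q = -0.965·0.009393·ln(4.404×10^-4) = 0.07004 m³/s
Check: V = 2.98 m/s, Re = 3.39×10^5, f = 0.02233, h_f = 6.84 m ≈ 6.79 m ✓

Q ≈ 70.0 L/s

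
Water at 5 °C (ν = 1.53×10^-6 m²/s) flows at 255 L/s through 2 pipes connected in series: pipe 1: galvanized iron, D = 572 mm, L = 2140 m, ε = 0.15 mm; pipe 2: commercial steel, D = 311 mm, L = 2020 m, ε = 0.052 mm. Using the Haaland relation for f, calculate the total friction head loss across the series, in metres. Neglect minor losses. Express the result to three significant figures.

H ≈ 57.5 m

Pipe 1: V = 0.9923 m/s, Re = 3.71×10^5, ε/D = 2.62×10^-4, f = 0.01622, h_1 = f(L/D)V²/2g = 3.045 m
Pipe 2: V = 3.357 m/s, Re = 6.82×10^5, ε/D = 1.67×10^-4, f = 0.01459, h_2 = f(L/D)V²/2g = 54.42 m
Series → Q common, losses add: H = Σh = 57.47 m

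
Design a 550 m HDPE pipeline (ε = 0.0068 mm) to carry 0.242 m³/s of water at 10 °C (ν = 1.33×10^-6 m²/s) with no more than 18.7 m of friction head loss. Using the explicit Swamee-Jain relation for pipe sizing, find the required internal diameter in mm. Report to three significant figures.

Swamee-Jain (Type III): D = 0.66·[ε^1.25·(LQ²/(gh_f))^4.75 + ν·Q^9.4·(L/(gh_f))^5.2]^0.04
LQ²/(gh_f) = 0.1756; L/(gh_f) = 2.998
Term 1 = ε^1.25·(…)^4.75 = 8.95×10^-11; Term 2 = ν·Q^9.4·(…)^5.2 = 6.48×10^-10
D = 0.66·(8.95×10^-11 + 6.48×10^-10)^0.04 = 0.2846 m = 285 mm
Check: V = 3.80 m/s, Re = 8.14×10^5, f = 0.01252, h_f = 17.8 m ≈ 18.7 m ✓

D ≈ 285 mm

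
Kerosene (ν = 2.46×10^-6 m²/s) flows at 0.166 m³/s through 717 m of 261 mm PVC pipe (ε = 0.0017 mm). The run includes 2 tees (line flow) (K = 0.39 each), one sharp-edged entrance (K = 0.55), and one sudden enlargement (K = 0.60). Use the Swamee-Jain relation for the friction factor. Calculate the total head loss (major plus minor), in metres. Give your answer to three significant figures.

V = 4Q/(πD²) = 3.103 m/s; V²/2g = 0.4907 m
Re = 3.29×10^5, ε/D = 6.51×10^-6 → f = 0.01421 (Swamee-Jain)
Major: h_f = f(L/D)·V²/2g = 0.01421·2747·0.4907 = 19.15 m
Minor: ΣK = 1.93; h_m = ΣK·V²/2g = 0.9470 m
Total H_L = 19.15 + 0.9470 = 20.10 m

H_L ≈ 20.1 m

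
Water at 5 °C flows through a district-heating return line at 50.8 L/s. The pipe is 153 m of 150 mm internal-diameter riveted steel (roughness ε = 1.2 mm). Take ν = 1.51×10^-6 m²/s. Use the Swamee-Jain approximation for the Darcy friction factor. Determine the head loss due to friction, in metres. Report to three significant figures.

V = 4Q/(πD²) = 4·0.0508/(π·0.150²) = 2.875 m/s
Re = VD/ν = 2.875·0.150/1.51×10^-6 = 2.86×10^5 → turbulent
ε/D = 1.2/150 = 0.00800
Swamee-Jain: f = 0.03557
h_f = f(L/D)V²/(2g) = 0.03557·(153/0.150)·2.875²/(2·9.81) = 15.28 m

h_f ≈ 15.3 m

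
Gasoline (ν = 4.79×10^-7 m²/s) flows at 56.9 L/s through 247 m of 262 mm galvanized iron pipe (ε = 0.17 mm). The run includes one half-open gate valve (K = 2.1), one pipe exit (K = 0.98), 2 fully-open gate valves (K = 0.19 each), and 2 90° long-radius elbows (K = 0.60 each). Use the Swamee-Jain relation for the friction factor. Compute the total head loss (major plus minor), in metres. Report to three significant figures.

V = 4Q/(πD²) = 1.055 m/s; V²/2g = 0.05677 m
Re = 5.77×10^5, ε/D = 6.49×10^-4 → f = 0.01854 (Swamee-Jain)
Major: h_f = f(L/D)·V²/2g = 0.01854·942.7·0.05677 = 0.9924 m
Minor: ΣK = 4.66; h_m = ΣK·V²/2g = 0.2646 m
Total H_L = 0.9924 + 0.2646 = 1.257 m

H_L ≈ 1.26 m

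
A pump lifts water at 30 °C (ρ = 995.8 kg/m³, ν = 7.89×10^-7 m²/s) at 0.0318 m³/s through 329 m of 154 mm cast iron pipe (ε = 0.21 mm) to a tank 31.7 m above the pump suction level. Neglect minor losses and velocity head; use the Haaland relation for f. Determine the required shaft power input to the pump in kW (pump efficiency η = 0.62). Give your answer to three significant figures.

V = 4Q/(πD²) = 1.707 m/s; Re = 3.33×10^5; ε/D = 0.00136; f = 0.02187
h_f = f(L/D)V²/2g = 6.941 m
Total head H = z + h_f = 31.7 + 6.941 = 38.64 m
P_hyd = ρgQH = 995.8·9.81·0.0318·38.64 = 12.00 kW
P_shaft = P_hyd/η = 12.00/0.62 = 19.36 kW

P_shaft ≈ 19.4 kW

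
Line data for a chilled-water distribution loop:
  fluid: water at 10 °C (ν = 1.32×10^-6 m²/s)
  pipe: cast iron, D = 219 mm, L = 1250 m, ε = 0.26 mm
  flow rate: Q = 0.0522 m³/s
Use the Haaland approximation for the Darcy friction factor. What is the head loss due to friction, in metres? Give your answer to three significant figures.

h_f ≈ 12.0 m

V = 4Q/(πD²) = 4·0.0522/(π·0.219²) = 1.386 m/s
Re = VD/ν = 1.386·0.219/1.32×10^-6 = 2.30×10^5 → turbulent
ε/D = 0.26/219 = 0.00119
Haaland: f = 0.02150
h_f = f(L/D)V²/(2g) = 0.02150·(1250/0.219)·1.386²/(2·9.81) = 12.01 m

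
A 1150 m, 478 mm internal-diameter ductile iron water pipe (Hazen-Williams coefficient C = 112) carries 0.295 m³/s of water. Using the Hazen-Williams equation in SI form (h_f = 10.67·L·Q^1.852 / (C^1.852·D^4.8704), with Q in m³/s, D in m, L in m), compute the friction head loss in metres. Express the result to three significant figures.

h_f ≈ 7.47 m

h_f = 10.67·1150·0.295^1.852 / (112^1.852·0.478^4.8704) = 7.467 m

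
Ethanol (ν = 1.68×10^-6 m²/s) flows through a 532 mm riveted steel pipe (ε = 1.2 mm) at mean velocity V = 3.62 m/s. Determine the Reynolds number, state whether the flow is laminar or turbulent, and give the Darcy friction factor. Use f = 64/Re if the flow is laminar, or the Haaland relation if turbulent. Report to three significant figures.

Re ≈ 1.15×10^6; turbulent; f ≈ 0.0244

Re = VD/ν = 3.620·0.532/1.68×10^-6 = 1.15×10^6
Re > 4000 → turbulent; ε/D = 0.00226
Haaland: f = 0.02437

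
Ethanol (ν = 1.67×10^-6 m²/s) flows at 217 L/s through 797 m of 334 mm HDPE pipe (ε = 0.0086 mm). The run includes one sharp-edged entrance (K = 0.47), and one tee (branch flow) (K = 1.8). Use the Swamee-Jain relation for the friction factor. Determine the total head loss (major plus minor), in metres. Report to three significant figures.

H_L ≈ 10.8 m

V = 4Q/(πD²) = 2.477 m/s; V²/2g = 0.3126 m
Re = 4.95×10^5, ε/D = 2.57×10^-5 → f = 0.01351 (Swamee-Jain)
Major: h_f = f(L/D)·V²/2g = 0.01351·2386·0.3126 = 10.08 m
Minor: ΣK = 2.27; h_m = ΣK·V²/2g = 0.7097 m
Total H_L = 10.08 + 0.7097 = 10.79 m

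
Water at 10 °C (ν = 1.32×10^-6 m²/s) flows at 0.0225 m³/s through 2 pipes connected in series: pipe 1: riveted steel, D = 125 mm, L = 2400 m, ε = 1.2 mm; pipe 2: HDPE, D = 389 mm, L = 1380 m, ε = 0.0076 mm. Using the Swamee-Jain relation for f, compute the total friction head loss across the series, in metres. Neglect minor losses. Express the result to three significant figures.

Pipe 1: V = 1.833 m/s, Re = 1.74×10^5, ε/D = 0.00960, f = 0.03791, h_1 = f(L/D)V²/2g = 124.7 m
Pipe 2: V = 0.1893 m/s, Re = 5.58×10^4, ε/D = 1.95×10^-5, f = 0.02034, h_2 = f(L/D)V²/2g = 0.1318 m
Series → Q common, losses add: H = Σh = 124.9 m

H ≈ 125 m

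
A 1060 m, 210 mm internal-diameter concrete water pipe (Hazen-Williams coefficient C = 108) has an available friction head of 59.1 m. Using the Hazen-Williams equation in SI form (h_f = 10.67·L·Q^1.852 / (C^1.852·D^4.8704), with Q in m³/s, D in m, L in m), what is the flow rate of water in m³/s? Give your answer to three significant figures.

Q ≈ 0.104 m³/s

Rearranging: Q = [h_f·C^1.852·D^4.8704 / (10.67·L)]^(1/1.852)
Q = [59.1·108^1.852·0.210^4.8704 / (10.67·1060)]^0.540 = 0.1044 m³/s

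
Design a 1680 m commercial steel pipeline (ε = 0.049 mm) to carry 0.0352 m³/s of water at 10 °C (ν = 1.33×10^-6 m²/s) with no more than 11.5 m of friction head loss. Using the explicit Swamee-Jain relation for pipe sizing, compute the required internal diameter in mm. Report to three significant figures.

Swamee-Jain (Type III): D = 0.66·[ε^1.25·(LQ²/(gh_f))^4.75 + ν·Q^9.4·(L/(gh_f))^5.2]^0.04
LQ²/(gh_f) = 0.01845; L/(gh_f) = 14.89
Term 1 = ε^1.25·(…)^4.75 = 2.38×10^-14; Term 2 = ν·Q^9.4·(…)^5.2 = 3.64×10^-14
D = 0.66·(2.38×10^-14 + 3.64×10^-14)^0.04 = 0.1953 m = 195 mm
Check: V = 1.17 m/s, Re = 1.73×10^5, f = 0.01780, h_f = 10.8 m ≈ 11.5 m ✓

D ≈ 195 mm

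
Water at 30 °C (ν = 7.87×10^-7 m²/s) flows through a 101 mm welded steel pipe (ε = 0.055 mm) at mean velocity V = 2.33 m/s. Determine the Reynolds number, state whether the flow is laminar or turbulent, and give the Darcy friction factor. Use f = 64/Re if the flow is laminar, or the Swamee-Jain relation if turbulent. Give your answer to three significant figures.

Re = VD/ν = 2.330·0.101/7.87×10^-7 = 2.99×10^5
Re > 4000 → turbulent; ε/D = 5.45×10^-4
Swamee-Jain: f = 0.01858

Re ≈ 2.99×10^5; turbulent; f ≈ 0.0186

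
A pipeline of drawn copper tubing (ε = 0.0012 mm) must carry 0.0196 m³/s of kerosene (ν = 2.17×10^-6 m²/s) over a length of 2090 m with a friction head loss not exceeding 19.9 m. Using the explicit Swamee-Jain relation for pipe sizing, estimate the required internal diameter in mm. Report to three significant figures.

D ≈ 146 mm

Swamee-Jain (Type III): D = 0.66·[ε^1.25·(LQ²/(gh_f))^4.75 + ν·Q^9.4·(L/(gh_f))^5.2]^0.04
LQ²/(gh_f) = 0.004113; L/(gh_f) = 10.71
Term 1 = ε^1.25·(…)^4.75 = 1.85×10^-19; Term 2 = ν·Q^9.4·(…)^5.2 = 4.34×10^-17
D = 0.66·(1.85×10^-19 + 4.34×10^-17)^0.04 = 0.1463 m = 146 mm
Check: V = 1.17 m/s, Re = 7.86×10^4, f = 0.01884, h_f = 18.7 m ≈ 19.9 m ✓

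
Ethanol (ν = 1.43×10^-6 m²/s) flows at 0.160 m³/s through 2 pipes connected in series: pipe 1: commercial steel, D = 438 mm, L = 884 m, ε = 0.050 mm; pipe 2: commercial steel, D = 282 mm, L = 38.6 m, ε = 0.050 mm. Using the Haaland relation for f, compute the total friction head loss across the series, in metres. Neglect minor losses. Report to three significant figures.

H ≈ 2.45 m

Pipe 1: V = 1.062 m/s, Re = 3.25×10^5, ε/D = 1.14×10^-4, f = 0.01519, h_1 = f(L/D)V²/2g = 1.762 m
Pipe 2: V = 2.562 m/s, Re = 5.05×10^5, ε/D = 1.77×10^-4, f = 0.01506, h_2 = f(L/D)V²/2g = 0.6895 m
Series → Q common, losses add: H = Σh = 2.451 m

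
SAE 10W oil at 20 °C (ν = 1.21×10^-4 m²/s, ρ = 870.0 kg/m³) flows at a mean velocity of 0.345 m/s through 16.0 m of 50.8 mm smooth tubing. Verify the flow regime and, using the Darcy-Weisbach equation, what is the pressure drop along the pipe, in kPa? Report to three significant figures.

Re = VD/ν = 0.345·0.05080/1.21×10^-4 = 145 → laminar (Re < 2300)
f = 64/Re = 0.4419
h_f = f(L/D)V²/(2g) = 0.4419·(16.0/0.05080)·0.345²/(2·9.81) = 0.8443 m
Δp = ρg·h_f = 870.0·9.81·0.8443 = 7.206 kPa

Δp ≈ 7.21 kPa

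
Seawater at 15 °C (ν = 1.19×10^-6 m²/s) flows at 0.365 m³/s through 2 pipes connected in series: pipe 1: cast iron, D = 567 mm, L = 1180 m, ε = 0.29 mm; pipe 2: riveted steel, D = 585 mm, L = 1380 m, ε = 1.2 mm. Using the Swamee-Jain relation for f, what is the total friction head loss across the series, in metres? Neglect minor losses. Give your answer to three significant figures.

Pipe 1: V = 1.446 m/s, Re = 6.89×10^5, ε/D = 5.11×10^-4, f = 0.01760, h_1 = f(L/D)V²/2g = 3.901 m
Pipe 2: V = 1.358 m/s, Re = 6.68×10^5, ε/D = 0.00205, f = 0.02395, h_2 = f(L/D)V²/2g = 5.309 m
Series → Q common, losses add: H = Σh = 9.210 m

H ≈ 9.21 m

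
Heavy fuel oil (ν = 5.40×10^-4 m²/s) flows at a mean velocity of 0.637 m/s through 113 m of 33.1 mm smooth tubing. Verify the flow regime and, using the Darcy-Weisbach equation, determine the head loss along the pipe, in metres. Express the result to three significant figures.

h_f ≈ 116 m

Re = VD/ν = 0.637·0.03310/5.40×10^-4 = 39.0 → laminar (Re < 2300)
f = 64/Re = 1.639
h_f = f(L/D)V²/(2g) = 1.639·(113/0.03310)·0.637²/(2·9.81) = 115.7 m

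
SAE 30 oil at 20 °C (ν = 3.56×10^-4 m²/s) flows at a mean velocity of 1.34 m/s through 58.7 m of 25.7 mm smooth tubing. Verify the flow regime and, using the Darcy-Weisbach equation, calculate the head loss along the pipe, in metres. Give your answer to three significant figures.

h_f ≈ 138 m

Re = VD/ν = 1.34·0.02570/3.56×10^-4 = 96.7 → laminar (Re < 2300)
f = 64/Re = 0.6616
h_f = f(L/D)V²/(2g) = 0.6616·(58.7/0.02570)·1.34²/(2·9.81) = 138.3 m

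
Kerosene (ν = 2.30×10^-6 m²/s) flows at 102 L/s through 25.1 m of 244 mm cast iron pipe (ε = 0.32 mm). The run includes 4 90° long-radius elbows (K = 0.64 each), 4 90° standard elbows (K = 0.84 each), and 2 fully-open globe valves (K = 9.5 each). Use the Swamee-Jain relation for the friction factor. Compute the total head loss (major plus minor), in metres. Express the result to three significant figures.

V = 4Q/(πD²) = 2.181 m/s; V²/2g = 0.2425 m
Re = 2.31×10^5, ε/D = 0.00131 → f = 0.02219 (Swamee-Jain)
Major: h_f = f(L/D)·V²/2g = 0.02219·102.9·0.2425 = 0.5535 m
Minor: ΣK = 24.9; h_m = ΣK·V²/2g = 6.044 m
Total H_L = 0.5535 + 6.044 = 6.597 m

H_L ≈ 6.60 m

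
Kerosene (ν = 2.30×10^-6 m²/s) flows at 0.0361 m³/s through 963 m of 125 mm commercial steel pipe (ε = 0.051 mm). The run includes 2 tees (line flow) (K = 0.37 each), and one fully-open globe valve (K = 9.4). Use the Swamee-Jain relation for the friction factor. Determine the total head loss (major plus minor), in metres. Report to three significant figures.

V = 4Q/(πD²) = 2.942 m/s; V²/2g = 0.4411 m
Re = 1.60×10^5, ε/D = 4.08×10^-4 → f = 0.01887 (Swamee-Jain)
Major: h_f = f(L/D)·V²/2g = 0.01887·7704·0.4411 = 64.13 m
Minor: ΣK = 10.1; h_m = ΣK·V²/2g = 4.472 m
Total H_L = 64.13 + 4.472 = 68.60 m

H_L ≈ 68.6 m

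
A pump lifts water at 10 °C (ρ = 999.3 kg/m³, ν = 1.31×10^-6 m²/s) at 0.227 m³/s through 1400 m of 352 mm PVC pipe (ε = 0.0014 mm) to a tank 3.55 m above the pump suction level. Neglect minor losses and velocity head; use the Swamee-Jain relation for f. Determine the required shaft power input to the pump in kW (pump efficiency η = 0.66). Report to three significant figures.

V = 4Q/(πD²) = 2.333 m/s; Re = 6.27×10^5; ε/D = 3.98×10^-6; f = 0.01265
h_f = f(L/D)V²/2g = 13.95 m
Total head H = z + h_f = 3.55 + 13.95 = 17.50 m
P_hyd = ρgQH = 999.3·9.81·0.227·17.50 = 38.95 kW
P_shaft = P_hyd/η = 38.95/0.66 = 59.02 kW

P_shaft ≈ 59.0 kW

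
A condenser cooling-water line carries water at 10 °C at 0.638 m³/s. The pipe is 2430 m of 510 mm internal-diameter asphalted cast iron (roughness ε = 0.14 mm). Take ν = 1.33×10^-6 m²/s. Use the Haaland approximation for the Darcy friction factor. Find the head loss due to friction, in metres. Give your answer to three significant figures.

h_f ≈ 36.1 m

V = 4Q/(πD²) = 4·0.638/(π·0.510²) = 3.123 m/s
Re = VD/ν = 3.123·0.510/1.33×10^-6 = 1.20×10^6 → turbulent
ε/D = 0.14/510 = 2.75×10^-4
Haaland: f = 0.01526
h_f = f(L/D)V²/(2g) = 0.01526·(2430/0.510)·3.123²/(2·9.81) = 36.15 m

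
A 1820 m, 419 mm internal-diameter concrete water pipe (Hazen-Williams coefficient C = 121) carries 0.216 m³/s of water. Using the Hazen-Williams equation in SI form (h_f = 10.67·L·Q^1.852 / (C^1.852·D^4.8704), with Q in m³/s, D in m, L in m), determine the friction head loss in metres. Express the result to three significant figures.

h_f ≈ 10.9 m

h_f = 10.67·1820·0.216^1.852 / (121^1.852·0.419^4.8704) = 10.92 m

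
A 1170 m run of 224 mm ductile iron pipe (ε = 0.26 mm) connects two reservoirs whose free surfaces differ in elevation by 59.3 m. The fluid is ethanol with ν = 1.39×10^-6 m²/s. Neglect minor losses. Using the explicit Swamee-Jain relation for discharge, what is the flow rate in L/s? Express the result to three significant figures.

Swamee-Jain (Type II): Q = -0.965·√(gD⁵h_f/L)·ln[ε/(3.7D) + √(3.17ν²L/(gD³h_f))]
√(gD⁵h_f/L) = √(9.81·0.224⁵·59.3/1170) = 0.01675
ε/(3.7D) = 3.14×10^-4; √(3.17ν²L/(gD³h_f)) = 3.31×10^-5
Q = -0.965·0.01675·ln(3.468×10^-4) = 0.1287 m³/s
Check: V = 3.27 m/s, Re = 5.26×10^5, f = 0.02100, h_f = 59.7 m ≈ 59.3 m ✓

Q ≈ 129 L/s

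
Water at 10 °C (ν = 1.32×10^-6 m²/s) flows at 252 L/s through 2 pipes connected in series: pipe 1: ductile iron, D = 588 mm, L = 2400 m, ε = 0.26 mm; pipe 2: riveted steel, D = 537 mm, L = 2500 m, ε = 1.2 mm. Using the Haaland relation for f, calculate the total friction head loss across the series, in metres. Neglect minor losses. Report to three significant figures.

Pipe 1: V = 0.9280 m/s, Re = 4.13×10^5, ε/D = 4.42×10^-4, f = 0.01737, h_1 = f(L/D)V²/2g = 3.112 m
Pipe 2: V = 1.113 m/s, Re = 4.53×10^5, ε/D = 0.00223, f = 0.02450, h_2 = f(L/D)V²/2g = 7.198 m
Series → Q common, losses add: H = Σh = 10.31 m

H ≈ 10.3 m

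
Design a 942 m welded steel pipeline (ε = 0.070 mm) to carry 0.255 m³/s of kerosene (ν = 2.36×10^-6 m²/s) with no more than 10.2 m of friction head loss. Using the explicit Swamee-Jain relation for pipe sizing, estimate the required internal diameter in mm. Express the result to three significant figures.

Swamee-Jain (Type III): D = 0.66·[ε^1.25·(LQ²/(gh_f))^4.75 + ν·Q^9.4·(L/(gh_f))^5.2]^0.04
LQ²/(gh_f) = 0.6122; L/(gh_f) = 9.414
Term 1 = ε^1.25·(…)^4.75 = 6.22×10^-7; Term 2 = ν·Q^9.4·(…)^5.2 = 7.21×10^-7
D = 0.66·(6.22×10^-7 + 7.21×10^-7)^0.04 = 0.3843 m = 384 mm
Check: V = 2.20 m/s, Re = 3.58×10^5, f = 0.01585, h_f = 9.57 m ≈ 10.2 m ✓

D ≈ 384 mm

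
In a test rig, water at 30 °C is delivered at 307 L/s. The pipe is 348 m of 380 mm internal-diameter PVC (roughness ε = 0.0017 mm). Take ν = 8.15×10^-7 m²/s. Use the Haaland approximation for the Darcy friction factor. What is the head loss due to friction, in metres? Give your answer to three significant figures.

h_f ≈ 3.84 m

V = 4Q/(πD²) = 4·0.307/(π·0.380²) = 2.707 m/s
Re = VD/ν = 2.707·0.380/8.15×10^-7 = 1.26×10^6 → turbulent
ε/D = 0.0017/380 = 4.47×10^-6
Haaland: f = 0.01124
h_f = f(L/D)V²/(2g) = 0.01124·(348/0.380)·2.707²/(2·9.81) = 3.843 m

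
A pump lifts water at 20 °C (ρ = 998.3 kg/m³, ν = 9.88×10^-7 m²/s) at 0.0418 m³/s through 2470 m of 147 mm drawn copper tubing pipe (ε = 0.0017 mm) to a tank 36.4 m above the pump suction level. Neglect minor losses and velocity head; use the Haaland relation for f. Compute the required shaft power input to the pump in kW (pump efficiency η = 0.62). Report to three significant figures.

P_shaft ≈ 71.8 kW

V = 4Q/(πD²) = 2.463 m/s; Re = 3.66×10^5; ε/D = 1.16×10^-5; f = 0.01393
h_f = f(L/D)V²/2g = 72.35 m
Total head H = z + h_f = 36.4 + 72.35 = 108.7 m
P_hyd = ρgQH = 998.3·9.81·0.0418·108.7 = 44.52 kW
P_shaft = P_hyd/η = 44.52/0.62 = 71.80 kW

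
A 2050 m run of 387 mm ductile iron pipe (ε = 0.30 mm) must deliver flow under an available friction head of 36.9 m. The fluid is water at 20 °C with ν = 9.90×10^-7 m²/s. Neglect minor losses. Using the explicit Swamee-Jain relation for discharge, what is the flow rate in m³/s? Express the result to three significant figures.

Q ≈ 0.317 m³/s

Swamee-Jain (Type II): Q = -0.965·√(gD⁵h_f/L)·ln[ε/(3.7D) + √(3.17ν²L/(gD³h_f))]
√(gD⁵h_f/L) = √(9.81·0.387⁵·36.9/2050) = 0.03915
ε/(3.7D) = 2.10×10^-4; √(3.17ν²L/(gD³h_f)) = 1.74×10^-5
Q = -0.965·0.03915·ln(2.269×10^-4) = 0.3170 m³/s
Check: V = 2.70 m/s, Re = 1.05×10^6, f = 0.01891, h_f = 37.1 m ≈ 36.9 m ✓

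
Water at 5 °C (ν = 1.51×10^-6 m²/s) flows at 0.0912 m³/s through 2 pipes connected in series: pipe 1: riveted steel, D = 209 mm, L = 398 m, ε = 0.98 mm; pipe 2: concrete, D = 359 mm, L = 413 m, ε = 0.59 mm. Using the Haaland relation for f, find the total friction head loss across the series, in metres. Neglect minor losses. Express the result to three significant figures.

H ≈ 21.7 m

Pipe 1: V = 2.658 m/s, Re = 3.68×10^5, ε/D = 0.00469, f = 0.03009, h_1 = f(L/D)V²/2g = 20.64 m
Pipe 2: V = 0.9010 m/s, Re = 2.14×10^5, ε/D = 0.00164, f = 0.02313, h_2 = f(L/D)V²/2g = 1.101 m
Series → Q common, losses add: H = Σh = 21.74 m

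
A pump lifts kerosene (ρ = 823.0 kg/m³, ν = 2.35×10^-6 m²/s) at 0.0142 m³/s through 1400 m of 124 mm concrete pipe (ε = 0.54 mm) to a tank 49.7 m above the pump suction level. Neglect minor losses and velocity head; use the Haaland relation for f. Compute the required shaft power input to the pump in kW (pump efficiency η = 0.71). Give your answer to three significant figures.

V = 4Q/(πD²) = 1.176 m/s; Re = 6.20×10^4; ε/D = 0.00435; f = 0.03066
h_f = f(L/D)V²/2g = 24.39 m
Total head H = z + h_f = 49.7 + 24.39 = 74.09 m
P_hyd = ρgQH = 823.0·9.81·0.0142·74.09 = 8.495 kW
P_shaft = P_hyd/η = 8.495/0.71 = 11.96 kW

P_shaft ≈ 12.0 kW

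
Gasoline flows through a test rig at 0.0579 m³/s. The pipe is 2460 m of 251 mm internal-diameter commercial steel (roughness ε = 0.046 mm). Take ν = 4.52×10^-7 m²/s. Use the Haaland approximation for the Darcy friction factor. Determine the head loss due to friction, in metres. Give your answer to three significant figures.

h_f ≈ 10.1 m

V = 4Q/(πD²) = 4·0.0579/(π·0.251²) = 1.170 m/s
Re = VD/ν = 1.170·0.251/4.52×10^-7 = 6.50×10^5 → turbulent
ε/D = 0.046/251 = 1.83×10^-4
Haaland: f = 0.01481
h_f = f(L/D)V²/(2g) = 0.01481·(2460/0.251)·1.170²/(2·9.81) = 10.13 m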